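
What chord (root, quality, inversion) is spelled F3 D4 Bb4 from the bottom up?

Bb major, second inversion

Reducing to letter names: F, D, Bb. These stack in thirds as Bb–D–F — a Bb major triad.
The lowest note is F, the fifth of the chord, so this is second inversion (figured bass 6/4).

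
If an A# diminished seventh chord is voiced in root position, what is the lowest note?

In root position the root is lowest. For A# diminished seventh (A#–C#–E–G) that is A#.

A#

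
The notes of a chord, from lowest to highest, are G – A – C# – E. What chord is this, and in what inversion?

The distinct note names are G, A, C#, E. Stacked in thirds they read A–C#–E–G, which is a dominant seventh chord on A.
The lowest note is G, the seventh of the chord, so this is third inversion (figured bass 4/2).

A dominant seventh, third inversion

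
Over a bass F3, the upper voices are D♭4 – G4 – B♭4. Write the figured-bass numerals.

4/2

The notes F, Db, G, Bb stack in thirds as G–Bb–Db–F — a G half-diminished seventh chord. The bass F is the seventh, so this is third inversion: figured 4/2.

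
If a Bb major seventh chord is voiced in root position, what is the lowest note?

In root position the root is lowest. For Bb major seventh (Bb–D–F–A) that is Bb.

Bb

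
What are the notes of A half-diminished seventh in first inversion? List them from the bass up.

A half-diminished seventh is A–C–Eb–G. First inversion puts the third (C) in the bass, with the remaining tones above: C, Eb, G, A.

C, Eb, G, A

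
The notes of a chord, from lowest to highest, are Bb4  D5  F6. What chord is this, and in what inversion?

Bb major, root position

The distinct note names are Bb, D, F. Stacked in thirds they read Bb–D–F, which is a major triad on Bb.
With the root (Bb) in the bass, the chord is in root position (figured bass 5/3).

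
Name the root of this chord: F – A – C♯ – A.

F, A, C# are the tones of an F augmented triad (F–A–C#), making F the root.

F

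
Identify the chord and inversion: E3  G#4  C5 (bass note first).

C augmented, first inversion

The pitch classes E, G#, C arrange in thirds as C–E–G#: a C augmented triad.
With the third (E) in the bass, the chord is in first inversion (figured bass 6).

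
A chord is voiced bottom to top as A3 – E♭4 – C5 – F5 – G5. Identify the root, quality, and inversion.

Reducing to letter names: A, Eb, C, F, G. These stack in thirds as F–A–C–Eb–G — an F dominant ninth chord.
With the third (A) in the bass, the chord is in first inversion.

F dominant ninth, first inversion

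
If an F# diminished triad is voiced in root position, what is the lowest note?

F#

In root position the root is lowest. For F# diminished (F#–A–C) that is F#.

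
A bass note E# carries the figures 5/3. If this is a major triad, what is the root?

E#

The figures 5/3 mean the root of the chord is in the bass. If E# is the root of a major triad, the root is E# (chord tones E#–G##–B#).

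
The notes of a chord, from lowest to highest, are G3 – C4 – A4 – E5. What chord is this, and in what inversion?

A minor seventh, third inversion

Reducing to letter names: G, C, A, E. These stack in thirds as A–C–E–G — an A minor seventh chord.
G is the seventh of A minor seventh; seventh in the bass means third inversion (figured bass 4/2).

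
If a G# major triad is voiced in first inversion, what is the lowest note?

B#

G# major is G#–B#–D#. First inversion places the third in the bass: B#.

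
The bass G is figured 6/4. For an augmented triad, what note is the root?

The figures 6/4 mean the fifth of the chord is in the bass. If G is the fifth of an augmented triad, the root is Cb (chord tones Cb–Eb–G).

Cb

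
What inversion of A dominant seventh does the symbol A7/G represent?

third inversion

A7/G means A dominant seventh with G in the bass. G is the seventh of A dominant seventh (A–C#–E–G), so this is third inversion.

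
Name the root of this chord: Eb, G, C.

C

The distinct letter names are Eb, G, C. Arranged as a stack of thirds they read C–Eb–G, so C is the root (a C minor triad).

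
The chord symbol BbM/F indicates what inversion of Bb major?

second inversion

BbM/F means Bb major with F in the bass. F is the fifth of Bb major (Bb–D–F), so this is second inversion.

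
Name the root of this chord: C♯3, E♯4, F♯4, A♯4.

F#

C#, E#, F#, A# are the tones of an F# major seventh chord (F#–A#–C#–E#), making F# the root.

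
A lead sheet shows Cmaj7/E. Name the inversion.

first inversion

Cmaj7/E means C major seventh with E in the bass. E is the third of C major seventh (C–E–G–B), so this is first inversion.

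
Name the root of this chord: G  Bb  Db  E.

E

Reordering G, Bb, Db, E into stacked thirds gives E–G–Bb–Db; the bottom of that stack, E, is the root.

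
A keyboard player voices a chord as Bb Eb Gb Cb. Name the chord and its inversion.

The distinct note names are Bb, Eb, Gb, Cb. Stacked in thirds they read Cb–Eb–Gb–Bb, which is a major seventh chord on Cb.
The lowest note is Bb, the seventh of the chord, so this is third inversion (figured bass 4/2).

Cb major seventh, third inversion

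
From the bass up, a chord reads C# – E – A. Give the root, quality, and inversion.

Reducing to letter names: C#, E, A. These stack in thirds as A–C#–E — an A major triad.
With the third (C#) in the bass, the chord is in first inversion (figured bass 6).

A major, first inversion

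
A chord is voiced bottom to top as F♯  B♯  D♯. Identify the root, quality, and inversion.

Reducing to letter names: F#, B#, D#. These stack in thirds as B#–D#–F# — a B# diminished triad.
The lowest note is F#, the fifth of the chord, so this is second inversion (figured bass 6/4).

B# diminished, second inversion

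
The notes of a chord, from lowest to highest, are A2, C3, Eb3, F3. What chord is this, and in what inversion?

F dominant seventh, first inversion

Reducing to letter names: A, C, Eb, F. These stack in thirds as F–A–C–Eb — an F dominant seventh chord.
With the third (A) in the bass, the chord is in first inversion (figured bass 6/5).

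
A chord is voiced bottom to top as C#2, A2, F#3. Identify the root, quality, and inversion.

F# minor, second inversion

The distinct note names are C#, A, F#. Stacked in thirds they read F#–A–C#, which is a minor triad on F#.
With the fifth (C#) in the bass, the chord is in second inversion (figured bass 6/4).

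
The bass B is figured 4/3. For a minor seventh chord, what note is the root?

The figures 4/3 mean the fifth of the chord is in the bass. If B is the fifth of a minor seventh chord, the root is E (chord tones E–G–B–D).

E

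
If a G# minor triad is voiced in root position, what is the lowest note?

G#

The root of G# minor (G#–B–D#) is G#; that is the bass in root position.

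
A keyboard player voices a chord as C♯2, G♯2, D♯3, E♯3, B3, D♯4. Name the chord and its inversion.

C# dominant ninth, root position

Reducing to letter names: C#, G#, D#, E#, B. These stack in thirds as C#–E#–G#–B–D# — a C# dominant ninth chord.
The lowest note is C#, the root of the chord, so this is root position.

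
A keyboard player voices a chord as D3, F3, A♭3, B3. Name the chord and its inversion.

B diminished seventh, first inversion

The pitch classes D, F, Ab, B arrange in thirds as B–D–F–Ab: a B diminished seventh chord.
The lowest note is D, the third of the chord, so this is first inversion (figured bass 6/5).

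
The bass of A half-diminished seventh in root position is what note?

A

In root position the root is lowest. For A half-diminished seventh (A–C–Eb–G) that is A.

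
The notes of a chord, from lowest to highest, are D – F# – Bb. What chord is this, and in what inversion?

Bb augmented, first inversion

The distinct note names are D, F#, Bb. Stacked in thirds they read Bb–D–F#, which is an augmented triad on Bb.
D is the third of Bb augmented; third in the bass means first inversion (figured bass 6).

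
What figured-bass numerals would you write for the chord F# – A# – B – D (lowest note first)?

The notes F#, A#, B, D stack in thirds as B–D–F#–A# — a B minor-major seventh chord. The bass F# is the fifth, so this is second inversion: figured 4/3.

4/3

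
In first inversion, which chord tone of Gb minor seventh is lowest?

Bbb

The third of Gb minor seventh (Gb–Bbb–Db–Fb) is Bbb; that is the bass in first inversion.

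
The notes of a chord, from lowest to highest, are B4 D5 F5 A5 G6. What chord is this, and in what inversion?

G dominant ninth, first inversion

The distinct note names are B, D, F, A, G. Stacked in thirds they read G–B–D–F–A, which is a dominant ninth chord on G.
The lowest note is B, the third of the chord, so this is first inversion.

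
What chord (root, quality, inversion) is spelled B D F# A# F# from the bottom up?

Reducing to letter names: B, D, F#, A#. These stack in thirds as B–D–F#–A# — a B minor-major seventh chord.
With the root (B) in the bass, the chord is in root position (figured bass 7).

B minor-major seventh, root position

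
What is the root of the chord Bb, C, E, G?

C

The distinct letter names are Bb, C, E, G. Arranged as a stack of thirds they read C–E–G–Bb, so C is the root (a C dominant seventh chord).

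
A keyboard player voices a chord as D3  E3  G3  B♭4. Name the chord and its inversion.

The distinct note names are D, E, G, Bb. Stacked in thirds they read E–G–Bb–D, which is a half-diminished seventh chord on E.
With the seventh (D) in the bass, the chord is in third inversion (figured bass 4/2).

E half-diminished seventh, third inversion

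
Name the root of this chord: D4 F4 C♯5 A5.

The distinct letter names are D, F, C#, A. Arranged as a stack of thirds they read D–F–A–C#, so D is the root (a D minor-major seventh chord).

D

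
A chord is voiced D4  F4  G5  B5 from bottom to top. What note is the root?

D, F, G, B are the tones of a G dominant seventh chord (G–B–D–F), making G the root.

G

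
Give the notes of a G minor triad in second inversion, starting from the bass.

G minor is G–Bb–D. Second inversion puts the fifth (D) in the bass, with the remaining tones above: D, G, Bb.

D, G, Bb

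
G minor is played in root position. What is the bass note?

G

The root of G minor (G–Bb–D) is G; that is the bass in root position.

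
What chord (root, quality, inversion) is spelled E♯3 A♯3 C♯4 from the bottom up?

The pitch classes E#, A#, C# arrange in thirds as A#–C#–E#: an A# minor triad.
E# is the fifth of A# minor; fifth in the bass means second inversion (figured bass 6/4).

A# minor, second inversion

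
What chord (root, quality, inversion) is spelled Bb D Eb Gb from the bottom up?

Reducing to letter names: Bb, D, Eb, Gb. These stack in thirds as Eb–Gb–Bb–D — an Eb minor-major seventh chord.
The lowest note is Bb, the fifth of the chord, so this is second inversion (figured bass 4/3).

Eb minor-major seventh, second inversion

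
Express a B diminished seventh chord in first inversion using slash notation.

First inversion of B diminished seventh has the third (D) in the bass. As a slash chord: Bdim7/D.

Bdim7/D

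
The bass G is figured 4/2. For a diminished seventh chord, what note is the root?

A#

The figures 4/2 mean the seventh of the chord is in the bass. If G is the seventh of a diminished seventh chord, the root is A# (chord tones A#–C#–E–G).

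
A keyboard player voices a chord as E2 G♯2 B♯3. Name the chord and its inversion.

E augmented, root position

The distinct note names are E, G#, B#. Stacked in thirds they read E–G#–B#, which is an augmented triad on E.
With the root (E) in the bass, the chord is in root position (figured bass 5/3).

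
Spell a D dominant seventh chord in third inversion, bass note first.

Spelling D dominant seventh: D–F#–A–C. In third inversion the seventh is bass, giving C, D, F#, A from the bottom.

C, D, F#, A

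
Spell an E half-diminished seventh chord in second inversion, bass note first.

The chord tones are E–G–Bb–D. With the fifth (Bb) lowest for second inversion: Bb, D, E, G.

Bb, D, E, G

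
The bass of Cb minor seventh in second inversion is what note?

Gb

In second inversion the fifth is lowest. For Cb minor seventh (Cb–Ebb–Gb–Bbb) that is Gb.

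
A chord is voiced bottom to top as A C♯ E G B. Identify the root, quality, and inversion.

A dominant ninth, root position

Reducing to letter names: A, C#, E, G, B. These stack in thirds as A–C#–E–G–B — an A dominant ninth chord.
The lowest note is A, the root of the chord, so this is root position.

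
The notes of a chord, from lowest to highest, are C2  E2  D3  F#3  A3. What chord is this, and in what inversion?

Reducing to letter names: C, E, D, F#, A. These stack in thirds as D–F#–A–C–E — a D dominant ninth chord.
With the seventh (C) in the bass, the chord is in third inversion.

D dominant ninth, third inversion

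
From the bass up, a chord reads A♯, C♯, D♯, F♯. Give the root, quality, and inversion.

Reducing to letter names: A#, C#, D#, F#. These stack in thirds as D#–F#–A#–C# — a D# minor seventh chord.
The lowest note is A#, the fifth of the chord, so this is second inversion (figured bass 4/3).

D# minor seventh, second inversion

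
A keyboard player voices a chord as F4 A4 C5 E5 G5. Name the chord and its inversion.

F major ninth, root position

The distinct note names are F, A, C, E, G. Stacked in thirds they read F–A–C–E–G, which is a major ninth chord on F.
The lowest note is F, the root of the chord, so this is root position.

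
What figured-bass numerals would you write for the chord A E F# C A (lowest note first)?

The notes A, E, F#, C stack in thirds as F#–A–C–E — an F# half-diminished seventh chord. The bass A is the third, so this is first inversion: figured 6/5.

6/5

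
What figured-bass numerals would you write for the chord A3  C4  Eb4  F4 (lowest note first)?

The notes A, C, Eb, F stack in thirds as F–A–C–Eb — an F dominant seventh chord. The bass A is the third, so this is first inversion: figured 6/5.

6/5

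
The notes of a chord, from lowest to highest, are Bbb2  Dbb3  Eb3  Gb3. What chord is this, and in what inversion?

The distinct note names are Bbb, Dbb, Eb, Gb. Stacked in thirds they read Eb–Gb–Bbb–Dbb, which is a diminished seventh chord on Eb.
Bbb is the fifth of Eb diminished seventh; fifth in the bass means second inversion (figured bass 4/3).

Eb diminished seventh, second inversion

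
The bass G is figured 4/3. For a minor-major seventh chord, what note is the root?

The figures 4/3 mean the fifth of the chord is in the bass. If G is the fifth of a minor-major seventh chord, the root is C (chord tones C–Eb–G–B).

C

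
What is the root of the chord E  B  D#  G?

E

E, B, D#, G are the tones of an E minor-major seventh chord (E–G–B–D#), making E the root.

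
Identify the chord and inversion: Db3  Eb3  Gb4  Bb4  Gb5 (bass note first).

The pitch classes Db, Eb, Gb, Bb arrange in thirds as Eb–Gb–Bb–Db: an Eb minor seventh chord.
With the seventh (Db) in the bass, the chord is in third inversion (figured bass 4/2).

Eb minor seventh, third inversion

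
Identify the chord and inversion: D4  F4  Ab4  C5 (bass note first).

Reducing to letter names: D, F, Ab, C. These stack in thirds as D–F–Ab–C — a D half-diminished seventh chord.
With the root (D) in the bass, the chord is in root position (figured bass 7).

D half-diminished seventh, root position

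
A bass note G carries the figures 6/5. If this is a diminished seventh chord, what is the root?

The figures 6/5 mean the third of the chord is in the bass. If G is the third of a diminished seventh chord, the root is E (chord tones E–G–Bb–Db).

E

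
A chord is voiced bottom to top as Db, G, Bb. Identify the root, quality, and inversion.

The distinct note names are Db, G, Bb. Stacked in thirds they read G–Bb–Db, which is a diminished triad on G.
The lowest note is Db, the fifth of the chord, so this is second inversion (figured bass 6/4).

G diminished, second inversion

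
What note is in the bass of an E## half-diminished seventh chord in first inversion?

G##

The third of E## half-diminished seventh (E##–G##–B#–D##) is G##; that is the bass in first inversion.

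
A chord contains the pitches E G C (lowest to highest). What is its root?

E, G, C are the tones of a C major triad (C–E–G), making C the root.

C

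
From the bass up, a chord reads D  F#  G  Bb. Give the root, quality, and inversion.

Reducing to letter names: D, F#, G, Bb. These stack in thirds as G–Bb–D–F# — a G minor-major seventh chord.
With the fifth (D) in the bass, the chord is in second inversion (figured bass 4/3).

G minor-major seventh, second inversion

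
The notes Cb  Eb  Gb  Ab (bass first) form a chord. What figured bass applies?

The notes Cb, Eb, Gb, Ab stack in thirds as Ab–Cb–Eb–Gb — an Ab minor seventh chord. The bass Cb is the third, so this is first inversion: figured 6/5.

6/5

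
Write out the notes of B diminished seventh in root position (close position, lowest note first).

B, D, F, Ab

B diminished seventh is B–D–F–Ab. Root position puts the root (B) in the bass, with the remaining tones above: B, D, F, Ab.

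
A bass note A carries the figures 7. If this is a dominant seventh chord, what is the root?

The figures 7 mean the root of the chord is in the bass. If A is the root of a dominant seventh chord, the root is A (chord tones A–C#–E–G).

A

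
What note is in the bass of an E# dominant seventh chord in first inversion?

G##

E# dominant seventh is E#–G##–B#–D#. First inversion places the third in the bass: G##.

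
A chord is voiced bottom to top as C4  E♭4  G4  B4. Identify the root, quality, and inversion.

The pitch classes C, Eb, G, B arrange in thirds as C–Eb–G–B: a C minor-major seventh chord.
C is the root of C minor-major seventh; root in the bass means root position (figured bass 7).

C minor-major seventh, root position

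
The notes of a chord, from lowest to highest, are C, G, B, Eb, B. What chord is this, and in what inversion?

Reducing to letter names: C, G, B, Eb. These stack in thirds as C–Eb–G–B — a C minor-major seventh chord.
With the root (C) in the bass, the chord is in root position (figured bass 7).

C minor-major seventh, root position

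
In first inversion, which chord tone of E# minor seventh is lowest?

G#

E# minor seventh is E#–G#–B#–D#. First inversion places the third in the bass: G#.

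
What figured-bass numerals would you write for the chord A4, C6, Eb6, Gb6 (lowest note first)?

The notes A, C, Eb, Gb stack in thirds as A–C–Eb–Gb — an A diminished seventh chord. The bass A is the root, so this is root position: figured 7.

7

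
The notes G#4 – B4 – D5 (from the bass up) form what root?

G#

G#, B, D are the tones of a G# diminished triad (G#–B–D), making G# the root.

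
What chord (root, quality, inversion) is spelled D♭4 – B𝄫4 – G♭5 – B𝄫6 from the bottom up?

The distinct note names are Db, Bbb, Gb. Stacked in thirds they read Gb–Bbb–Db, which is a minor triad on Gb.
With the fifth (Db) in the bass, the chord is in second inversion (figured bass 6/4).

Gb minor, second inversion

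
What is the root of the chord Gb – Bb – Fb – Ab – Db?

Gb, Bb, Fb, Ab, Db are the tones of a Gb dominant ninth chord (Gb–Bb–Db–Fb–Ab), making Gb the root.

Gb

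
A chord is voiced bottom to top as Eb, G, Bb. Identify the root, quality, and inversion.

The pitch classes Eb, G, Bb arrange in thirds as Eb–G–Bb: an Eb major triad.
Eb is the root of Eb major; root in the bass means root position (figured bass 5/3).

Eb major, root position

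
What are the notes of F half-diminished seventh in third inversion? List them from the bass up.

The chord tones are F–Ab–Cb–Eb. With the seventh (Eb) lowest for third inversion: Eb, F, Ab, Cb.

Eb, F, Ab, Cb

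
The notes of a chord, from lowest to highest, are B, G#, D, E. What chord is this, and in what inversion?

E dominant seventh, second inversion

The distinct note names are B, G#, D, E. Stacked in thirds they read E–G#–B–D, which is a dominant seventh chord on E.
With the fifth (B) in the bass, the chord is in second inversion (figured bass 4/3).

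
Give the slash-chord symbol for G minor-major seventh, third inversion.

Gm(maj7)/F#

Third inversion of G minor-major seventh has the seventh (F#) in the bass. As a slash chord: Gm(maj7)/F#.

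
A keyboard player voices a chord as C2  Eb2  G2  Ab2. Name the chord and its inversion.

Reducing to letter names: C, Eb, G, Ab. These stack in thirds as Ab–C–Eb–G — an Ab major seventh chord.
The lowest note is C, the third of the chord, so this is first inversion (figured bass 6/5).

Ab major seventh, first inversion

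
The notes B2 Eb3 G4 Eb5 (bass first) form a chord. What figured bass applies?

The notes B, Eb, G stack in thirds as Eb–G–B — an Eb augmented triad. The bass B is the fifth, so this is second inversion: figured 6/4.

6/4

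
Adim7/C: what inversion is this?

first inversion

Adim7/C means A diminished seventh with C in the bass. C is the third of A diminished seventh (A–C–Eb–Gb), so this is first inversion.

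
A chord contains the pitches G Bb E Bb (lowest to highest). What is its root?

The distinct letter names are G, Bb, E. Arranged as a stack of thirds they read E–G–Bb, so E is the root (an E diminished triad).

E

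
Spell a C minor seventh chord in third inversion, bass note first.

Bb, C, Eb, G

Spelling C minor seventh: C–Eb–G–Bb. In third inversion the seventh is bass, giving Bb, C, Eb, G from the bottom.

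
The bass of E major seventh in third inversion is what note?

E major seventh is E–G#–B–D#. Third inversion places the seventh in the bass: D#.

D#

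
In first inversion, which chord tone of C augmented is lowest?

C augmented is C–E–G#. First inversion places the third in the bass: E.

E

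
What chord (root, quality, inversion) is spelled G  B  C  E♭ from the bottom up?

C minor-major seventh, second inversion

Reducing to letter names: G, B, C, Eb. These stack in thirds as C–Eb–G–B — a C minor-major seventh chord.
G is the fifth of C minor-major seventh; fifth in the bass means second inversion (figured bass 4/3).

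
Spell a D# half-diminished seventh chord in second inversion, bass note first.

A, C#, D#, F#

The chord tones are D#–F#–A–C#. With the fifth (A) lowest for second inversion: A, C#, D#, F#.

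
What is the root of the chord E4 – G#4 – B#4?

E

E, G#, B# are the tones of an E augmented triad (E–G#–B#), making E the root.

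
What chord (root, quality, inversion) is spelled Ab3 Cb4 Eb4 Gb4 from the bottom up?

Ab minor seventh, root position

The distinct note names are Ab, Cb, Eb, Gb. Stacked in thirds they read Ab–Cb–Eb–Gb, which is a minor seventh chord on Ab.
The lowest note is Ab, the root of the chord, so this is root position (figured bass 7).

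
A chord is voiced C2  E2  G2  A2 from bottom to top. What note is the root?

C, E, G, A are the tones of an A minor seventh chord (A–C–E–G), making A the root.

A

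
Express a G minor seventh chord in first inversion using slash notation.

Gm7/Bb

First inversion of G minor seventh has the third (Bb) in the bass. As a slash chord: Gm7/Bb.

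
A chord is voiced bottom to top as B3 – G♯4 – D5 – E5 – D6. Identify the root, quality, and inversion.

Reducing to letter names: B, G#, D, E. These stack in thirds as E–G#–B–D — an E dominant seventh chord.
The lowest note is B, the fifth of the chord, so this is second inversion (figured bass 4/3).

E dominant seventh, second inversion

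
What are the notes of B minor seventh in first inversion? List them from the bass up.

D, F#, A, B

Spelling B minor seventh: B–D–F#–A. In first inversion the third is bass, giving D, F#, A, B from the bottom.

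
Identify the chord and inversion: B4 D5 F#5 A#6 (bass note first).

The distinct note names are B, D, F#, A#. Stacked in thirds they read B–D–F#–A#, which is a minor-major seventh chord on B.
With the root (B) in the bass, the chord is in root position (figured bass 7).

B minor-major seventh, root position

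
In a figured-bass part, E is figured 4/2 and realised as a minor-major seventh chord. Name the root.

F

The figures 4/2 mean the seventh of the chord is in the bass. If E is the seventh of a minor-major seventh chord, the root is F (chord tones F–Ab–C–E).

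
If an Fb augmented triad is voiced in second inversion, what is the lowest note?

Fb augmented is Fb–Ab–C. Second inversion places the fifth in the bass: C.

C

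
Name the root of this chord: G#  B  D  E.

Reordering G#, B, D, E into stacked thirds gives E–G#–B–D; the bottom of that stack, E, is the root.

E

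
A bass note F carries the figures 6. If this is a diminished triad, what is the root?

The figures 6 mean the third of the chord is in the bass. If F is the third of a diminished triad, the root is D (chord tones D–F–Ab).

D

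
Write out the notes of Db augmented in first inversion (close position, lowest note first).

Db augmented is Db–F–A. First inversion puts the third (F) in the bass, with the remaining tones above: F, A, Db.

F, A, Db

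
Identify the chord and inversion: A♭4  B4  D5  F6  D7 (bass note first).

The distinct note names are Ab, B, D, F. Stacked in thirds they read B–D–F–Ab, which is a diminished seventh chord on B.
The lowest note is Ab, the seventh of the chord, so this is third inversion (figured bass 4/2).

B diminished seventh, third inversion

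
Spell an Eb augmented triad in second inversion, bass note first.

The chord tones are Eb–G–B. With the fifth (B) lowest for second inversion: B, Eb, G.

B, Eb, G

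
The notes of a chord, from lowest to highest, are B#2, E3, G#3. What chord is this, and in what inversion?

E augmented, second inversion

Reducing to letter names: B#, E, G#. These stack in thirds as E–G#–B# — an E augmented triad.
The lowest note is B#, the fifth of the chord, so this is second inversion (figured bass 6/4).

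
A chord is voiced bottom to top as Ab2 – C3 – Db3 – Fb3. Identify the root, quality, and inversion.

Db minor-major seventh, second inversion

The distinct note names are Ab, C, Db, Fb. Stacked in thirds they read Db–Fb–Ab–C, which is a minor-major seventh chord on Db.
With the fifth (Ab) in the bass, the chord is in second inversion (figured bass 4/3).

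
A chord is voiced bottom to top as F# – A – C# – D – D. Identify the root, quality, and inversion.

D major seventh, first inversion

The distinct note names are F#, A, C#, D. Stacked in thirds they read D–F#–A–C#, which is a major seventh chord on D.
With the third (F#) in the bass, the chord is in first inversion (figured bass 6/5).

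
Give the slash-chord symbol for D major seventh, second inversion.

Second inversion of D major seventh has the fifth (A) in the bass. As a slash chord: Dmaj7/A.

Dmaj7/A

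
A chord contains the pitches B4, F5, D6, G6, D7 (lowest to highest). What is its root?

G

The distinct letter names are B, F, D, G. Arranged as a stack of thirds they read G–B–D–F, so G is the root (a G dominant seventh chord).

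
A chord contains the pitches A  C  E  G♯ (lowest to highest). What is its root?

A

Reordering A, C, E, G# into stacked thirds gives A–C–E–G#; the bottom of that stack, A, is the root.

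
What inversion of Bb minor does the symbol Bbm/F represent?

Bbm/F means Bb minor with F in the bass. F is the fifth of Bb minor (Bb–Db–F), so this is second inversion.

second inversion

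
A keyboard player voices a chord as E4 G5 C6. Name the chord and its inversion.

Reducing to letter names: E, G, C. These stack in thirds as C–E–G — a C major triad.
The lowest note is E, the third of the chord, so this is first inversion (figured bass 6).

C major, first inversion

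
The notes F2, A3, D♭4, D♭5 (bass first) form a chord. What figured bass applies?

6

The notes F, A, Db stack in thirds as Db–F–A — a Db augmented triad. The bass F is the third, so this is first inversion: figured 6.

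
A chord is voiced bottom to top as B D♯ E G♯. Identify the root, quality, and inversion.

E major seventh, second inversion

The distinct note names are B, D#, E, G#. Stacked in thirds they read E–G#–B–D#, which is a major seventh chord on E.
With the fifth (B) in the bass, the chord is in second inversion (figured bass 4/3).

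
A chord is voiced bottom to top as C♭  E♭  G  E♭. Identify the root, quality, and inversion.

Cb augmented, root position

The distinct note names are Cb, Eb, G. Stacked in thirds they read Cb–Eb–G, which is an augmented triad on Cb.
Cb is the root of Cb augmented; root in the bass means root position (figured bass 5/3).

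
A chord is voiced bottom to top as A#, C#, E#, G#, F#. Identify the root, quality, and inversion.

F# major ninth, first inversion

Reducing to letter names: A#, C#, E#, G#, F#. These stack in thirds as F#–A#–C#–E#–G# — an F# major ninth chord.
With the third (A#) in the bass, the chord is in first inversion.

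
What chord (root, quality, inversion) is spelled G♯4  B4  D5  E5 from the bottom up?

The pitch classes G#, B, D, E arrange in thirds as E–G#–B–D: an E dominant seventh chord.
With the third (G#) in the bass, the chord is in first inversion (figured bass 6/5).

E dominant seventh, first inversion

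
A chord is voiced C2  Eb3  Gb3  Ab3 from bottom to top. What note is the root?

Ab

The distinct letter names are C, Eb, Gb, Ab. Arranged as a stack of thirds they read Ab–C–Eb–Gb, so Ab is the root (an Ab dominant seventh chord).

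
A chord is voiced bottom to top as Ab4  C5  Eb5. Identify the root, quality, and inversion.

Ab major, root position

Reducing to letter names: Ab, C, Eb. These stack in thirds as Ab–C–Eb — an Ab major triad.
Ab is the root of Ab major; root in the bass means root position (figured bass 5/3).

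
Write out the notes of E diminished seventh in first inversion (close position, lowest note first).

G, Bb, Db, E

Spelling E diminished seventh: E–G–Bb–Db. In first inversion the third is bass, giving G, Bb, Db, E from the bottom.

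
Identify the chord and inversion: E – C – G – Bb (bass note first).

Reducing to letter names: E, C, G, Bb. These stack in thirds as C–E–G–Bb — a C dominant seventh chord.
With the third (E) in the bass, the chord is in first inversion (figured bass 6/5).

C dominant seventh, first inversion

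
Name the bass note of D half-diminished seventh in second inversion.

Ab

The fifth of D half-diminished seventh (D–F–Ab–C) is Ab; that is the bass in second inversion.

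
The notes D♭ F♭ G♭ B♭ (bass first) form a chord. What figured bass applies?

The notes Db, Fb, Gb, Bb stack in thirds as Gb–Bb–Db–Fb — a Gb dominant seventh chord. The bass Db is the fifth, so this is second inversion: figured 4/3.

4/3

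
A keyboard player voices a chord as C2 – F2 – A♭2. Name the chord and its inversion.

F minor, second inversion

Reducing to letter names: C, F, Ab. These stack in thirds as F–Ab–C — an F minor triad.
The lowest note is C, the fifth of the chord, so this is second inversion (figured bass 6/4).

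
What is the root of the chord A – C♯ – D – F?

Reordering A, C#, D, F into stacked thirds gives D–F–A–C#; the bottom of that stack, D, is the root.

D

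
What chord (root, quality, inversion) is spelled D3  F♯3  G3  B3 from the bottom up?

G major seventh, second inversion

The pitch classes D, F#, G, B arrange in thirds as G–B–D–F#: a G major seventh chord.
D is the fifth of G major seventh; fifth in the bass means second inversion (figured bass 4/3).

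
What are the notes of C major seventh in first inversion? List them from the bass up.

Spelling C major seventh: C–E–G–B. In first inversion the third is bass, giving E, G, B, C from the bottom.

E, G, B, C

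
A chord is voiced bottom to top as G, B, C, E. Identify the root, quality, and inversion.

C major seventh, second inversion

The distinct note names are G, B, C, E. Stacked in thirds they read C–E–G–B, which is a major seventh chord on C.
The lowest note is G, the fifth of the chord, so this is second inversion (figured bass 4/3).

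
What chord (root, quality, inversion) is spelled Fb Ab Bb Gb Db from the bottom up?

The distinct note names are Fb, Ab, Bb, Gb, Db. Stacked in thirds they read Gb–Bb–Db–Fb–Ab, which is a dominant ninth chord on Gb.
Fb is the seventh of Gb dominant ninth; seventh in the bass means third inversion.

Gb dominant ninth, third inversion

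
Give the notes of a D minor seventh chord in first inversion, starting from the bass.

F, A, C, D

Spelling D minor seventh: D–F–A–C. In first inversion the third is bass, giving F, A, C, D from the bottom.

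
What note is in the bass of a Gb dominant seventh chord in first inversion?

Bb

In first inversion the third is lowest. For Gb dominant seventh (Gb–Bb–Db–Fb) that is Bb.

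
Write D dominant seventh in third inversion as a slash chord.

Third inversion of D dominant seventh has the seventh (C) in the bass. As a slash chord: D7/C.

D7/C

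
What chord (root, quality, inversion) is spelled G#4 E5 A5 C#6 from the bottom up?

A major seventh, third inversion

The pitch classes G#, E, A, C# arrange in thirds as A–C#–E–G#: an A major seventh chord.
G# is the seventh of A major seventh; seventh in the bass means third inversion (figured bass 4/2).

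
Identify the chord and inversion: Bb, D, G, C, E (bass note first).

C dominant ninth, third inversion

Reducing to letter names: Bb, D, G, C, E. These stack in thirds as C–E–G–Bb–D — a C dominant ninth chord.
With the seventh (Bb) in the bass, the chord is in third inversion.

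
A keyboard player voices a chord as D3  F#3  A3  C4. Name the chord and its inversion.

The distinct note names are D, F#, A, C. Stacked in thirds they read D–F#–A–C, which is a dominant seventh chord on D.
D is the root of D dominant seventh; root in the bass means root position (figured bass 7).

D dominant seventh, root position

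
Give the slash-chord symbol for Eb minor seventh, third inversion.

Third inversion of Eb minor seventh has the seventh (Db) in the bass. As a slash chord: Ebm7/Db.

Ebm7/Db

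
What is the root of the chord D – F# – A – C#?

D

The distinct letter names are D, F#, A, C#. Arranged as a stack of thirds they read D–F#–A–C#, so D is the root (a D major seventh chord).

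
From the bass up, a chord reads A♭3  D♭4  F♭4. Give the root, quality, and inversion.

Db minor, second inversion

The distinct note names are Ab, Db, Fb. Stacked in thirds they read Db–Fb–Ab, which is a minor triad on Db.
The lowest note is Ab, the fifth of the chord, so this is second inversion (figured bass 6/4).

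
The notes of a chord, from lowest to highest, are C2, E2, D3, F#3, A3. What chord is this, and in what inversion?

The distinct note names are C, E, D, F#, A. Stacked in thirds they read D–F#–A–C–E, which is a dominant ninth chord on D.
C is the seventh of D dominant ninth; seventh in the bass means third inversion.

D dominant ninth, third inversion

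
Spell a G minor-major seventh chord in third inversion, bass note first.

G minor-major seventh is G–Bb–D–F#. Third inversion puts the seventh (F#) in the bass, with the remaining tones above: F#, G, Bb, D.

F#, G, Bb, D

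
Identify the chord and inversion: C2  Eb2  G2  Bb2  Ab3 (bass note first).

The pitch classes C, Eb, G, Bb, Ab arrange in thirds as Ab–C–Eb–G–Bb: an Ab major ninth chord.
With the third (C) in the bass, the chord is in first inversion.

Ab major ninth, first inversion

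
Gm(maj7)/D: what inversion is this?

second inversion

Gm(maj7)/D means G minor-major seventh with D in the bass. D is the fifth of G minor-major seventh (G–Bb–D–F#), so this is second inversion.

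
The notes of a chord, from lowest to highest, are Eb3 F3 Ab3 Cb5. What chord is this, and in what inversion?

F half-diminished seventh, third inversion

The pitch classes Eb, F, Ab, Cb arrange in thirds as F–Ab–Cb–Eb: an F half-diminished seventh chord.
Eb is the seventh of F half-diminished seventh; seventh in the bass means third inversion (figured bass 4/2).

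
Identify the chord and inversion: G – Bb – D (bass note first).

Reducing to letter names: G, Bb, D. These stack in thirds as G–Bb–D — a G minor triad.
G is the root of G minor; root in the bass means root position (figured bass 5/3).

G minor, root position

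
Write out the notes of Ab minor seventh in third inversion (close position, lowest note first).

Gb, Ab, Cb, Eb

The chord tones are Ab–Cb–Eb–Gb. With the seventh (Gb) lowest for third inversion: Gb, Ab, Cb, Eb.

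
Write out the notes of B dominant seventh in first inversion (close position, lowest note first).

D#, F#, A, B

Spelling B dominant seventh: B–D#–F#–A. In first inversion the third is bass, giving D#, F#, A, B from the bottom.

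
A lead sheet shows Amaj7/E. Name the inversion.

second inversion

Amaj7/E means A major seventh with E in the bass. E is the fifth of A major seventh (A–C#–E–G#), so this is second inversion.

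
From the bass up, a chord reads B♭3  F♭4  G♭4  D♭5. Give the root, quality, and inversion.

The distinct note names are Bb, Fb, Gb, Db. Stacked in thirds they read Gb–Bb–Db–Fb, which is a dominant seventh chord on Gb.
Bb is the third of Gb dominant seventh; third in the bass means first inversion (figured bass 6/5).

Gb dominant seventh, first inversion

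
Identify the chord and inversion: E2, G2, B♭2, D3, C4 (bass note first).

C dominant ninth, first inversion

The pitch classes E, G, Bb, D, C arrange in thirds as C–E–G–Bb–D: a C dominant ninth chord.
E is the third of C dominant ninth; third in the bass means first inversion.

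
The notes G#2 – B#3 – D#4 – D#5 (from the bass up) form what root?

G#

G#, B#, D# are the tones of a G# major triad (G#–B#–D#), making G# the root.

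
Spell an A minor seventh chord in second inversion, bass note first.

A minor seventh is A–C–E–G. Second inversion puts the fifth (E) in the bass, with the remaining tones above: E, G, A, C.

E, G, A, C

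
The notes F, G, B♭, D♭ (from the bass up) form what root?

G

The distinct letter names are F, G, Bb, Db. Arranged as a stack of thirds they read G–Bb–Db–F, so G is the root (a G half-diminished seventh chord).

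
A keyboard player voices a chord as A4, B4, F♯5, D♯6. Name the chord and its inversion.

B dominant seventh, third inversion

The pitch classes A, B, F#, D# arrange in thirds as B–D#–F#–A: a B dominant seventh chord.
A is the seventh of B dominant seventh; seventh in the bass means third inversion (figured bass 4/2).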